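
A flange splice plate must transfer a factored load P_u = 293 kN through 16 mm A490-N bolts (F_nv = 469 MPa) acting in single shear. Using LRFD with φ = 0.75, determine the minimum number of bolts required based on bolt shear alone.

5 bolts

A_b = π·16²/4 = 201.1 mm².
Per-bolt design strength φR_n = 0.75 × 469 × 201.1 × 1 / 1000 = 70.72 kN.
n ≥ 293 / 70.72 = 4.143 → use 5 bolts.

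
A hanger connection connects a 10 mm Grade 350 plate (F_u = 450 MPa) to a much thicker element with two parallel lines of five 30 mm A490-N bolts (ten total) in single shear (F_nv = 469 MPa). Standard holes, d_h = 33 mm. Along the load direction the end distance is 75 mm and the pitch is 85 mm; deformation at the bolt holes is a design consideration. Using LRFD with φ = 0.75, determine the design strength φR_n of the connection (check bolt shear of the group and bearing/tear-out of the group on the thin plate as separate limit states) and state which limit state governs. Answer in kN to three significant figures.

2160 kN (bearing governs)

Bolt shear: A_b = π·30²/4 = 706.9 mm²; R_n = 469 × 706.9 × 10 × 1 / 1000 = 3315 kN → 0.75 × 3315 = 2490 kN.
Bearing (1.2 l_c t F_u ≤ 2.4 d t F_u): upper limit = 2.4·30·10·450 / 1000 = 324 kN.
  Edge l_c = 75 − 33/2 = 58.5 → r_n = 315.9 kN; interior l_c = 85 − 33 = 52 → r_n = 280.8 kN.
  R_n,bearing = 2·315.9 + 8·280.8 = 2878 kN → 0.75 × 2878 = 2160 kN.
Bearing governs: 2160 kN.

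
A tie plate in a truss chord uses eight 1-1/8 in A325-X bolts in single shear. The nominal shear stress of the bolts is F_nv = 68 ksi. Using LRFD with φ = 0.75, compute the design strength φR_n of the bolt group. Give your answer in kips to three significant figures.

A_b = π × 1.125² / 4 = 0.994 in².
R_n = F_nv · A_b · n · n_s = 68 × 0.994 × 8 × 1 = 540.7 kips.
Design strength φR_n = 0.75 × 540.7 = 406 kips.

406 kips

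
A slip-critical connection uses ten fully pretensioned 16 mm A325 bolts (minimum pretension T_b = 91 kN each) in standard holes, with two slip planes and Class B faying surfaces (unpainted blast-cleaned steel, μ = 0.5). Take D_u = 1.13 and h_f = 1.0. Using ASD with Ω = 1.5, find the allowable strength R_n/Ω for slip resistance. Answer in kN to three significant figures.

686 kN

R_n = μ · D_u · h_f · T_b · n_s · n_b = 0.5 × 1.13 × 1.0 × 91 × 2 × 10 = 1028 kN.
Allowable strength R_n/Ω = 1028 / 1.5 = 686 kN.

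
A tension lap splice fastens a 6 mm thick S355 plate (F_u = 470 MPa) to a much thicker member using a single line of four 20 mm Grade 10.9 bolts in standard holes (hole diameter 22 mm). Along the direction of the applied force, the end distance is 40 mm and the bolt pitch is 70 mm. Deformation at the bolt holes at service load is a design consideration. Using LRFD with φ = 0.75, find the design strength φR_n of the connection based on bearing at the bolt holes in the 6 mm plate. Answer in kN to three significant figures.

Per bolt r_n = 1.2 l_c t F_u ≤ 2.4 d t F_u; upper limit = 2.4 × 20 × 6 × 470 / 1000 = 135.4 kN.
Edge bolt: l_c = 40 − 22/2 = 29 mm → 1.2 × 29 × 6 × 470 / 1000 = 98.14 → r_n = 98.14 kN.
Interior bolts: l_c = 70 − 22 = 48 mm → 1.2 × 48 × 6 × 470 / 1000 = 162.4 → r_n = 135.4 kN.
R_n = 1 × 98.14 + 3 × 135.4 = 504.2 kN.
Design strength φR_n = 0.75 × 504.2 = 378 kN.

378 kN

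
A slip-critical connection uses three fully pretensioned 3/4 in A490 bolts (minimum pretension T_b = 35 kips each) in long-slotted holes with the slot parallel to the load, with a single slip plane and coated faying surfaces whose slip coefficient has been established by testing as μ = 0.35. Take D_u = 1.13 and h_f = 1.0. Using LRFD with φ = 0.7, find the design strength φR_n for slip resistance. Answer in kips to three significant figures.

29.1 kips

R_n = μ · D_u · h_f · T_b · n_s · n_b = 0.35 × 1.13 × 1.0 × 35 × 1 × 3 = 41.53 kips.
Design strength φR_n = 0.7 × 41.53 = 29.1 kips.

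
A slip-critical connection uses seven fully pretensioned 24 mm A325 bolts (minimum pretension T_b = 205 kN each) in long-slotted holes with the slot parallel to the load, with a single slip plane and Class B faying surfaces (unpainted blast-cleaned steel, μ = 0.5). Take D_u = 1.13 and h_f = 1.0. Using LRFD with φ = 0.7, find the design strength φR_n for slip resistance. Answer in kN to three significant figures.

R_n = μ · D_u · h_f · T_b · n_s · n_b = 0.5 × 1.13 × 1.0 × 205 × 1 × 7 = 810.8 kN.
Design strength φR_n = 0.7 × 810.8 = 568 kN.

568 kN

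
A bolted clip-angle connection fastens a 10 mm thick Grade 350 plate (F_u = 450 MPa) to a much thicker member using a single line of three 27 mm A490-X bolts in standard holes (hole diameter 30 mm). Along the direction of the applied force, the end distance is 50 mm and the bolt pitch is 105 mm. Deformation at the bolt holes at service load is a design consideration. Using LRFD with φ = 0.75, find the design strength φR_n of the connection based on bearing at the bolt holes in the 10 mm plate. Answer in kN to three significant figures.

Per bolt r_n = 1.2 l_c t F_u ≤ 2.4 d t F_u; upper limit = 2.4 × 27 × 10 × 450 / 1000 = 291.6 kN.
Edge bolt: l_c = 50 − 30/2 = 35 mm → 1.2 × 35 × 10 × 450 / 1000 = 189 → r_n = 189 kN.
Interior bolts: l_c = 105 − 30 = 75 mm → 1.2 × 75 × 10 × 450 / 1000 = 405 → r_n = 291.6 kN.
R_n = 1 × 189 + 2 × 291.6 = 772.2 kN.
Design strength φR_n = 0.75 × 772.2 = 579 kN.

579 kN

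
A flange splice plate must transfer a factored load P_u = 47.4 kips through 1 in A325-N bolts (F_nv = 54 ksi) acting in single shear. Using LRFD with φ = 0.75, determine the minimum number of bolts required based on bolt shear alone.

A_b = π·1²/4 = 0.7854 in².
Per-bolt design strength φR_n = 0.75 × 54 × 0.7854 × 1 = 31.81 kips.
n ≥ 47.4 / 31.81 = 1.49 → use 2 bolts.

2 bolts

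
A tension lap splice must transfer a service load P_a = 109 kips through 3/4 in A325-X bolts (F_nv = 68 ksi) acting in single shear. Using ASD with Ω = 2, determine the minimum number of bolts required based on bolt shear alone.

A_b = π·0.75²/4 = 0.4418 in².
Per-bolt allowable strength R_n/Ω = 68 × 0.4418 × 1 / 2 = 15.02 kips.
n ≥ 109 / 15.02 = 7.257 → use 8 bolts.

8 bolts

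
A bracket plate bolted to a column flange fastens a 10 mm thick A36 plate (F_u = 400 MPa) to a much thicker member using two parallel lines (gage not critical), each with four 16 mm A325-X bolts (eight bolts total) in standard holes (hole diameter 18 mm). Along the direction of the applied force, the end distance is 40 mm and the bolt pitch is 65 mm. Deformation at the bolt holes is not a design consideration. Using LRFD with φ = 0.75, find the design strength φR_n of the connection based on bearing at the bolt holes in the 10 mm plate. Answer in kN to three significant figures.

Per bolt r_n = 1.5 l_c t F_u ≤ 3.0 d t F_u; upper limit = 3.0 × 16 × 10 × 400 / 1000 = 192 kN.
Edge bolt: l_c = 40 − 18/2 = 31 mm → 1.5 × 31 × 10 × 400 / 1000 = 186 → r_n = 186 kN.
Interior bolts: l_c = 65 − 18 = 47 mm → 1.5 × 47 × 10 × 400 / 1000 = 282 → r_n = 192 kN.
R_n = 2 × 186 + 6 × 192 = 1524 kN.
Design strength φR_n = 0.75 × 1524 = 1140 kN.

1140 kN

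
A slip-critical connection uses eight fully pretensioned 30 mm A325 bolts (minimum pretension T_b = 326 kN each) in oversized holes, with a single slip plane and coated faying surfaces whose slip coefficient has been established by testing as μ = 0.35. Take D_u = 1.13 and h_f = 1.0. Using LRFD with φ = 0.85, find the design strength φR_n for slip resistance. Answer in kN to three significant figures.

R_n = μ · D_u · h_f · T_b · n_s · n_b = 0.35 × 1.13 × 1.0 × 326 × 1 × 8 = 1031 kN.
Design strength φR_n = 0.85 × 1031 = 877 kN.

877 kN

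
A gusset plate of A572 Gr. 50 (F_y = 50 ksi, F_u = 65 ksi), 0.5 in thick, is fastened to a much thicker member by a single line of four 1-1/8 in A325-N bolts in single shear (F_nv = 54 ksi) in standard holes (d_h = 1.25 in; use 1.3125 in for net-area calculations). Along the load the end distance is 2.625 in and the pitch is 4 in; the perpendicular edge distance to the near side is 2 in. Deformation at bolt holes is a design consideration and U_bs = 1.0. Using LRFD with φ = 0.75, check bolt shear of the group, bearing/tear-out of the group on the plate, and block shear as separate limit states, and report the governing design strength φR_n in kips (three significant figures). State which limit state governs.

Bolt shear: A_b = π·1.125²/4 = 0.994 in²; R_n = 54 × 0.994 × 4 × 1 = 214.7 kips → 0.75 × 214.7 = 161 kips.
Bearing: edge l_c = 2, r_n = 78 kips; interior l_c = 2.75, r_n = 87.75 kips; R_n = 78 + 3·87.75 = 341.2 kips → 256 kips.
Block shear: A_gv = 7.312, A_nv = 5.016, A_nt = 0.6719 in²; R_n = min(0.6F_uA_nv, 0.6F_yA_gv) + U_bs·F_u·A_nt = 239.3 kips → 179 kips.
Bolt shear governs: 161 kips.

161 kips (bolt shear governs)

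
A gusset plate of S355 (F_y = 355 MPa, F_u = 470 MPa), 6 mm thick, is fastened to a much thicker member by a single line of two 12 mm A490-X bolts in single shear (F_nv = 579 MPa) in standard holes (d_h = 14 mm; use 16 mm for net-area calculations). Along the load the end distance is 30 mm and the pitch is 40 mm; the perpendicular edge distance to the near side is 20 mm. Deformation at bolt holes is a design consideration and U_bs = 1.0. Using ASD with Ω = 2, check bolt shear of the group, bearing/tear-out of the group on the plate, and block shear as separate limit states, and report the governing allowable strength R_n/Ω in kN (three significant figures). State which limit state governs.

Bolt shear: A_b = π·12²/4 = 113.1 mm²; R_n = 579 × 113.1 × 2 × 1 / 1000 = 131 kN → 131 / 2 = 65.5 kN.
Bearing: edge l_c = 23, r_n = 77.83 kN; interior l_c = 26, r_n = 81.22 kN; R_n = 77.83 + 1·81.22 = 159 kN → 79.5 kN.
Block shear: A_gv = 420, A_nv = 276, A_nt = 72 mm²; R_n = min(0.6F_uA_nv, 0.6F_yA_gv) + U_bs·F_u·A_nt = 111.7 kN → 55.8 kN.
Block shear governs: 55.8 kN.

55.8 kN (block shear governs)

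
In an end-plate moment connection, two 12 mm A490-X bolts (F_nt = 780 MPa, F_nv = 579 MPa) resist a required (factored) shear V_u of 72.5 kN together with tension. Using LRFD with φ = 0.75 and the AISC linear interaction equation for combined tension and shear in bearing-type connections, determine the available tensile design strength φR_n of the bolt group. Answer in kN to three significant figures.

74.4 kN

A_b = π·12²/4 = 113.1 mm²; f_rv = 72.5 × 1000 / (2 × 113.1) = 320.5 MPa.
F'_nt = 1.3 F_nt − (F_nt / φF_nv) f_rv = 1.3·780 − (780/(0.75·579))·320.5 = 438.3 MPa, capped at F_nt → F'_nt = 438.3 MPa.
R_n = F'_nt · A_b · n = 438.3 × 113.1 × 2 / 1000 = 99.14 kN.
Design strength φR_n = 0.75 × 99.14 = 74.4 kN.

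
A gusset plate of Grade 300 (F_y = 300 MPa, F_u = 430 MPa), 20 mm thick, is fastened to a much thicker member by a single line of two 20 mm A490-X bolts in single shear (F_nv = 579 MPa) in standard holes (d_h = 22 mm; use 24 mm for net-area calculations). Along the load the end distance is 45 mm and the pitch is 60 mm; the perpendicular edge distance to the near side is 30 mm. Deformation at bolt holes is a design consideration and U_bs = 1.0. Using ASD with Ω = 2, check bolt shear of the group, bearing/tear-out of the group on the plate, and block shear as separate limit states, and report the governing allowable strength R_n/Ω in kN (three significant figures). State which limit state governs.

182 kN (bolt shear governs)

Bolt shear: A_b = π·20²/4 = 314.2 mm²; R_n = 579 × 314.2 × 2 × 1 / 1000 = 363.8 kN → 363.8 / 2 = 182 kN.
Bearing: edge l_c = 34, r_n = 350.9 kN; interior l_c = 38, r_n = 392.2 kN; R_n = 350.9 + 1·392.2 = 743 kN → 372 kN.
Block shear: A_gv = 2100, A_nv = 1380, A_nt = 360 mm²; R_n = min(0.6F_uA_nv, 0.6F_yA_gv) + U_bs·F_u·A_nt = 510.8 kN → 255 kN.
Bolt shear governs: 182 kN.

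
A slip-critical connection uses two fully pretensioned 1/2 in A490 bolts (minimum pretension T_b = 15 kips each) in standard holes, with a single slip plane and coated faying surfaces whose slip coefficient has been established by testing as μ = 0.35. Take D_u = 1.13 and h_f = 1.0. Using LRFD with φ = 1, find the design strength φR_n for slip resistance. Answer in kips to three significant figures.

11.9 kips

R_n = μ · D_u · h_f · T_b · n_s · n_b = 0.35 × 1.13 × 1.0 × 15 × 1 × 2 = 11.86 kips.
Design strength φR_n = 1 × 11.86 = 11.9 kips.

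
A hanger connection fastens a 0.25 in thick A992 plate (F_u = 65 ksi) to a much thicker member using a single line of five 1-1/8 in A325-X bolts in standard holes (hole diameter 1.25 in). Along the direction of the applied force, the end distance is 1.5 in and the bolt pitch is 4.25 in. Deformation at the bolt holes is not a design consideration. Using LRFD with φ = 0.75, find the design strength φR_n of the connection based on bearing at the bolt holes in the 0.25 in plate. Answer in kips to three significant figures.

181 kips

Per bolt r_n = 1.5 l_c t F_u ≤ 3.0 d t F_u; upper limit = 3.0 × 1.125 × 0.25 × 65 = 54.84 kips.
Edge bolt: l_c = 1.5 − 1.25/2 = 0.875 in → 1.5 × 0.875 × 0.25 × 65 = 21.33 → r_n = 21.33 kips.
Interior bolts: l_c = 4.25 − 1.25 = 3 in → 1.5 × 3 × 0.25 × 65 = 73.12 → r_n = 54.84 kips.
R_n = 1 × 21.33 + 4 × 54.84 = 240.7 kips.
Design strength φR_n = 0.75 × 240.7 = 181 kips.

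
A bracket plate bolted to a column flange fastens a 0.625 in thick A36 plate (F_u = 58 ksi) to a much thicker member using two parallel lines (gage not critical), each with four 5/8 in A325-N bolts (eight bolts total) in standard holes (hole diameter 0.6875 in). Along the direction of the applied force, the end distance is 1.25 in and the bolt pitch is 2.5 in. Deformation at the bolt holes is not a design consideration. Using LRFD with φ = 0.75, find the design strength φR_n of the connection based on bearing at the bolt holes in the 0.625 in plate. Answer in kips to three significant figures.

Per bolt r_n = 1.5 l_c t F_u ≤ 3.0 d t F_u; upper limit = 3.0 × 0.625 × 0.625 × 58 = 67.97 kips.
Edge bolt: l_c = 1.25 − 0.6875/2 = 0.9062 in → 1.5 × 0.9062 × 0.625 × 58 = 49.28 → r_n = 49.28 kips.
Interior bolts: l_c = 2.5 − 0.6875 = 1.812 in → 1.5 × 1.812 × 0.625 × 58 = 98.55 → r_n = 67.97 kips.
R_n = 2 × 49.28 + 6 × 67.97 = 506.4 kips.
Design strength φR_n = 0.75 × 506.4 = 380 kips.

380 kips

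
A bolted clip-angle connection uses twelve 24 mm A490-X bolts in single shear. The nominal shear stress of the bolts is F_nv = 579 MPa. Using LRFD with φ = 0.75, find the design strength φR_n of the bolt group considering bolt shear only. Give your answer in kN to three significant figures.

A_b = π × 24² / 4 = 452.4 mm².
R_n = F_nv · A_b · n · n_s = 579 × 452.4 × 12 × 1 / 1000 = 3143 kN.
Design strength φR_n = 0.75 × 3143 = 2360 kN.

2360 kN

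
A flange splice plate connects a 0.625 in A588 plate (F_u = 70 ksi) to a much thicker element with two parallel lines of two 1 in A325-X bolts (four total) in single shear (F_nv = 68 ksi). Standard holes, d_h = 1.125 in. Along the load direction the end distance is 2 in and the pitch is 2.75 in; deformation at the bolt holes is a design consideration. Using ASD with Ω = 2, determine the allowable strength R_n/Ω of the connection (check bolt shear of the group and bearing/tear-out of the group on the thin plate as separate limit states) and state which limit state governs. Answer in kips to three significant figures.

Bolt shear: A_b = π·1²/4 = 0.7854 in²; R_n = 68 × 0.7854 × 4 × 1 = 213.6 kips → 213.6 / 2 = 107 kips.
Bearing (1.2 l_c t F_u ≤ 2.4 d t F_u): upper limit = 2.4·1·0.625·70 = 105 kips.
  Edge l_c = 2 − 1.125/2 = 1.438 → r_n = 75.47 kips; interior l_c = 2.75 − 1.125 = 1.625 → r_n = 85.31 kips.
  R_n,bearing = 2·75.47 + 2·85.31 = 321.6 kips → 321.6 / 2 = 161 kips.
Bolt shear governs: 107 kips.

107 kips (bolt shear governs)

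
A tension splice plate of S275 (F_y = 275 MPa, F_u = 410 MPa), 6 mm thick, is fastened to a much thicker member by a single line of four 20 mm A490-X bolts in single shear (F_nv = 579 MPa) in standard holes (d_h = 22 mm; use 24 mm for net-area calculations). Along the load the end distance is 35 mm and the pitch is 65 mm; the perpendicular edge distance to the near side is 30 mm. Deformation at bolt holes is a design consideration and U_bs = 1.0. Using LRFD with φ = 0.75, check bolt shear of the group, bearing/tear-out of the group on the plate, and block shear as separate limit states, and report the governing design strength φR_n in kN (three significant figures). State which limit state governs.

Bolt shear: A_b = π·20²/4 = 314.2 mm²; R_n = 579 × 314.2 × 4 × 1 / 1000 = 727.6 kN → 0.75 × 727.6 = 546 kN.
Bearing: edge l_c = 24, r_n = 70.85 kN; interior l_c = 43, r_n = 118.1 kN; R_n = 70.85 + 3·118.1 = 425.1 kN → 319 kN.
Block shear: A_gv = 1380, A_nv = 876, A_nt = 108 mm²; R_n = min(0.6F_uA_nv, 0.6F_yA_gv) + U_bs·F_u·A_nt = 259.8 kN → 195 kN.
Block shear governs: 195 kN.

195 kN (block shear governs)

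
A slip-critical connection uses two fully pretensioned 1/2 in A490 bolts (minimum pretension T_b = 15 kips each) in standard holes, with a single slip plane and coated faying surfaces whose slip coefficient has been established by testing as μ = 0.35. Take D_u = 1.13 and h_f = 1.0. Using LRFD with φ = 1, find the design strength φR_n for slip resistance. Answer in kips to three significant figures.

R_n = μ · D_u · h_f · T_b · n_s · n_b = 0.35 × 1.13 × 1.0 × 15 × 1 × 2 = 11.86 kips.
Design strength φR_n = 1 × 11.86 = 11.9 kips.

11.9 kips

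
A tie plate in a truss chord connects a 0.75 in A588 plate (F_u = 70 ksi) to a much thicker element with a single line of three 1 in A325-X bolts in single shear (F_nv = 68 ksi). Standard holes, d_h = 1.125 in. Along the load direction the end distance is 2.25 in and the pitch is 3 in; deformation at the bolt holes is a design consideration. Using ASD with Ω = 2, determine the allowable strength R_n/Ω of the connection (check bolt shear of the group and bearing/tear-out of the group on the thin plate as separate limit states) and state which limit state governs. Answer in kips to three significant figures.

80.1 kips (bolt shear governs)

Bolt shear: A_b = π·1²/4 = 0.7854 in²; R_n = 68 × 0.7854 × 3 × 1 = 160.2 kips → 160.2 / 2 = 80.1 kips.
Bearing (1.2 l_c t F_u ≤ 2.4 d t F_u): upper limit = 2.4·1·0.75·70 = 126 kips.
  Edge l_c = 2.25 − 1.125/2 = 1.688 → r_n = 106.3 kips; interior l_c = 3 − 1.125 = 1.875 → r_n = 118.1 kips.
  R_n,bearing = 1·106.3 + 2·118.1 = 342.6 kips → 342.6 / 2 = 171 kips.
Bolt shear governs: 80.1 kips.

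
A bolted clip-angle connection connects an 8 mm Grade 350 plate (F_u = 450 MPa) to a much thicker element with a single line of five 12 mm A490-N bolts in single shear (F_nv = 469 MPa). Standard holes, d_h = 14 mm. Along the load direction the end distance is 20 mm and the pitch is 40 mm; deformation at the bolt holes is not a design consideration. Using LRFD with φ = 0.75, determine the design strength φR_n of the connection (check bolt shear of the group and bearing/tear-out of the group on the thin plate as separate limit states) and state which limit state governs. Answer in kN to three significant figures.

199 kN (bolt shear governs)

Bolt shear: A_b = π·12²/4 = 113.1 mm²; R_n = 469 × 113.1 × 5 × 1 / 1000 = 265.2 kN → 0.75 × 265.2 = 199 kN.
Bearing (1.5 l_c t F_u ≤ 3.0 d t F_u): upper limit = 3.0·12·8·450 / 1000 = 129.6 kN.
  Edge l_c = 20 − 14/2 = 13 → r_n = 70.2 kN; interior l_c = 40 − 14 = 26 → r_n = 129.6 kN.
  R_n,bearing = 1·70.2 + 4·129.6 = 588.6 kN → 0.75 × 588.6 = 441 kN.
Bolt shear governs: 199 kN.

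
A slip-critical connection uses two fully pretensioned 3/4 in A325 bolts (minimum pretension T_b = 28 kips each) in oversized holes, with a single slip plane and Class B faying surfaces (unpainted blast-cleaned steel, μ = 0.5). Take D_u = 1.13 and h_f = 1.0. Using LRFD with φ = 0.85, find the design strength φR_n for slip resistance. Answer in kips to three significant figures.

R_n = μ · D_u · h_f · T_b · n_s · n_b = 0.5 × 1.13 × 1.0 × 28 × 1 × 2 = 31.64 kips.
Design strength φR_n = 0.85 × 31.64 = 26.9 kips.

26.9 kips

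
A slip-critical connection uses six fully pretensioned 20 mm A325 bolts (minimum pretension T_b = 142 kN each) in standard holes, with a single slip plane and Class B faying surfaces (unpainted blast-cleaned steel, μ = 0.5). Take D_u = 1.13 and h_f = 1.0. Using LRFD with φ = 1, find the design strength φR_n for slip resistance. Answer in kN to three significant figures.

481 kN

R_n = μ · D_u · h_f · T_b · n_s · n_b = 0.5 × 1.13 × 1.0 × 142 × 1 × 6 = 481.4 kN.
Design strength φR_n = 1 × 481.4 = 481 kN.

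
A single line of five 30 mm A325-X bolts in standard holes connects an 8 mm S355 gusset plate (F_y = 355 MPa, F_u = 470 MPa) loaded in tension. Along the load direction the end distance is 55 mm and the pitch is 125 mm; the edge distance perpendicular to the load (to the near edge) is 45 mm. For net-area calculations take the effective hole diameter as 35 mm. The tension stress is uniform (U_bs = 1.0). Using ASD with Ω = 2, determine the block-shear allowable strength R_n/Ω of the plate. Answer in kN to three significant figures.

Shear plane L_v = 55 + 4·125 = 555 mm; A_gv = 555 × 8 = 4440 mm².
A_nv = (555 − 4.5·35) × 8 = 3180 mm².
A_nt = (45 − 0.5·35) × 8 = 220 mm².
0.6 F_u A_nv = 896.8 kN; 0.6 F_y A_gv = 945.7 kN → shear rupture governs the shear term.
R_n = 896.8 + 1.0 × 470 × 220 / 1000 = 1000 kN.
Allowable strength R_n/Ω = 1000 / 2 = 500 kN.

500 kN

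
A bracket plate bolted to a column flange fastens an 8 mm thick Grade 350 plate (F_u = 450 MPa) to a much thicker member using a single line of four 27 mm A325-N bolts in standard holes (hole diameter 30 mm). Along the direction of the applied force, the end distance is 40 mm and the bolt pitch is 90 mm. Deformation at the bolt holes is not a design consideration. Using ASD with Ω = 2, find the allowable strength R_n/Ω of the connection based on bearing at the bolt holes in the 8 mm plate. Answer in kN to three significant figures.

505 kN

Per bolt r_n = 1.5 l_c t F_u ≤ 3.0 d t F_u; upper limit = 3.0 × 27 × 8 × 450 / 1000 = 291.6 kN.
Edge bolt: l_c = 40 − 30/2 = 25 mm → 1.5 × 25 × 8 × 450 / 1000 = 135 → r_n = 135 kN.
Interior bolts: l_c = 90 − 30 = 60 mm → 1.5 × 60 × 8 × 450 / 1000 = 324 → r_n = 291.6 kN.
R_n = 1 × 135 + 3 × 291.6 = 1010 kN.
Allowable strength R_n/Ω = 1010 / 2 = 505 kN.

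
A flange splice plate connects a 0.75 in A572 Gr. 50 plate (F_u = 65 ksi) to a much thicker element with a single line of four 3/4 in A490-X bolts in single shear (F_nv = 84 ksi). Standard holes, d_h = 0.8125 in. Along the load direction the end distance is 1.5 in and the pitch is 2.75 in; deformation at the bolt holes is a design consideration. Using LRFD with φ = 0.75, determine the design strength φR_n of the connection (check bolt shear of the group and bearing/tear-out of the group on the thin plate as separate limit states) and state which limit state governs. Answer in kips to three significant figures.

111 kips (bolt shear governs)

Bolt shear: A_b = π·0.75²/4 = 0.4418 in²; R_n = 84 × 0.4418 × 4 × 1 = 148.4 kips → 0.75 × 148.4 = 111 kips.
Bearing (1.2 l_c t F_u ≤ 2.4 d t F_u): upper limit = 2.4·0.75·0.75·65 = 87.75 kips.
  Edge l_c = 1.5 − 0.8125/2 = 1.094 → r_n = 63.98 kips; interior l_c = 2.75 − 0.8125 = 1.938 → r_n = 87.75 kips.
  R_n,bearing = 1·63.98 + 3·87.75 = 327.2 kips → 0.75 × 327.2 = 245 kips.
Bolt shear governs: 111 kips.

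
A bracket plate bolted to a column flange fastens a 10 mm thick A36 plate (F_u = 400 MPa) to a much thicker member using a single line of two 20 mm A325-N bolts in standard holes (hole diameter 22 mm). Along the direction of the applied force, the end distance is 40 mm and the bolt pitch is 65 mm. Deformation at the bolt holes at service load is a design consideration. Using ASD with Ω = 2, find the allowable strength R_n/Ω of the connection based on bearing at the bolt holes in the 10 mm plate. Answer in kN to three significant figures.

Per bolt r_n = 1.2 l_c t F_u ≤ 2.4 d t F_u; upper limit = 2.4 × 20 × 10 × 400 / 1000 = 192 kN.
Edge bolt: l_c = 40 − 22/2 = 29 mm → 1.2 × 29 × 10 × 400 / 1000 = 139.2 → r_n = 139.2 kN.
Interior bolts: l_c = 65 − 22 = 43 mm → 1.2 × 43 × 10 × 400 / 1000 = 206.4 → r_n = 192 kN.
R_n = 1 × 139.2 + 1 × 192 = 331.2 kN.
Allowable strength R_n/Ω = 331.2 / 2 = 166 kN.

166 kN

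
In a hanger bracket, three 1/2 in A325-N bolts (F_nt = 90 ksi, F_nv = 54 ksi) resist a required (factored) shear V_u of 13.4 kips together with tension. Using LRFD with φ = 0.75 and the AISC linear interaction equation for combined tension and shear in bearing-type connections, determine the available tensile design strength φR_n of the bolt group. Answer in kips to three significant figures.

A_b = π·0.5²/4 = 0.1963 in²; f_rv = 13.4 / (3 × 0.1963) = 22.75 ksi.
F'_nt = 1.3 F_nt − (F_nt / φF_nv) f_rv = 1.3·90 − (90/(0.75·54))·22.75 = 66.45 ksi, capped at F_nt → F'_nt = 66.45 ksi.
R_n = F'_nt · A_b · n = 66.45 × 0.1963 × 3 = 39.14 kips.
Design strength φR_n = 0.75 × 39.14 = 29.4 kips.

29.4 kips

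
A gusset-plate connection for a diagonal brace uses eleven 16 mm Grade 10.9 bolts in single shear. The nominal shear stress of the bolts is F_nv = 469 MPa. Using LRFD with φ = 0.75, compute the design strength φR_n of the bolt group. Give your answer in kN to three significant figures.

A_b = π × 16² / 4 = 201.1 mm².
R_n = F_nv · A_b · n · n_s = 469 × 201.1 × 11 × 1 / 1000 = 1037 kN.
Design strength φR_n = 0.75 × 1037 = 778 kN.

778 kN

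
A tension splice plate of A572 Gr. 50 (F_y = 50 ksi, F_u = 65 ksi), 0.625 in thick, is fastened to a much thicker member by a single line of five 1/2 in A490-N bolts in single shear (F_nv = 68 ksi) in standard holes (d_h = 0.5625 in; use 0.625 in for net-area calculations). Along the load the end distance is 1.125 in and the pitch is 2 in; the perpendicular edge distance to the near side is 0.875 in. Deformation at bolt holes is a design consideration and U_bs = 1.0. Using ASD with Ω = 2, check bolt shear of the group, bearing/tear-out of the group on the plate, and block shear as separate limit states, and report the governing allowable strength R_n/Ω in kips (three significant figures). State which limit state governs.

Bolt shear: A_b = π·0.5²/4 = 0.1963 in²; R_n = 68 × 0.1963 × 5 × 1 = 66.76 kips → 66.76 / 2 = 33.4 kips.
Bearing: edge l_c = 0.8438, r_n = 41.13 kips; interior l_c = 1.438, r_n = 48.75 kips; R_n = 41.13 + 4·48.75 = 236.1 kips → 118 kips.
Block shear: A_gv = 5.703, A_nv = 3.945, A_nt = 0.3516 in²; R_n = min(0.6F_uA_nv, 0.6F_yA_gv) + U_bs·F_u·A_nt = 176.7 kips → 88.4 kips.
Bolt shear governs: 33.4 kips.

33.4 kips (bolt shear governs)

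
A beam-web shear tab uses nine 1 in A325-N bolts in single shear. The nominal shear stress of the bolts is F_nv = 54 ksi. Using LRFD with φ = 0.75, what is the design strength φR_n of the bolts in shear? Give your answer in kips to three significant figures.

A_b = π × 1² / 4 = 0.7854 in².
R_n = F_nv · A_b · n · n_s = 54 × 0.7854 × 9 × 1 = 381.7 kips.
Design strength φR_n = 0.75 × 381.7 = 286 kips.

286 kips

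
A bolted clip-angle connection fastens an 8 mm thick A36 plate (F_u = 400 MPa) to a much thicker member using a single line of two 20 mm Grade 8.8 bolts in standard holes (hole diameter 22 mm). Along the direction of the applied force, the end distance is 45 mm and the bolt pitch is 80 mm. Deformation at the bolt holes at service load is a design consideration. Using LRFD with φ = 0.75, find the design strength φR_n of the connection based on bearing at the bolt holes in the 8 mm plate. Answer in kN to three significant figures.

Per bolt r_n = 1.2 l_c t F_u ≤ 2.4 d t F_u; upper limit = 2.4 × 20 × 8 × 400 / 1000 = 153.6 kN.
Edge bolt: l_c = 45 − 22/2 = 34 mm → 1.2 × 34 × 8 × 400 / 1000 = 130.6 → r_n = 130.6 kN.
Interior bolts: l_c = 80 − 22 = 58 mm → 1.2 × 58 × 8 × 400 / 1000 = 222.7 → r_n = 153.6 kN.
R_n = 1 × 130.6 + 1 × 153.6 = 284.2 kN.
Design strength φR_n = 0.75 × 284.2 = 213 kN.

213 kN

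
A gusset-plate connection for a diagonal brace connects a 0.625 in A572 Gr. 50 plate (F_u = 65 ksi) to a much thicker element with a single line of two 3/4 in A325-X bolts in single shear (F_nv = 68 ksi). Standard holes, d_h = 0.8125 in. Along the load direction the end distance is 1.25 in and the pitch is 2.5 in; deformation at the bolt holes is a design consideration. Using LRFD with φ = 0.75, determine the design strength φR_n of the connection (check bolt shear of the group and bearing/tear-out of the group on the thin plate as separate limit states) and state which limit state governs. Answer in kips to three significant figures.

45.1 kips (bolt shear governs)

Bolt shear: A_b = π·0.75²/4 = 0.4418 in²; R_n = 68 × 0.4418 × 2 × 1 = 60.08 kips → 0.75 × 60.08 = 45.1 kips.
Bearing (1.2 l_c t F_u ≤ 2.4 d t F_u): upper limit = 2.4·0.75·0.625·65 = 73.12 kips.
  Edge l_c = 1.25 − 0.8125/2 = 0.8438 → r_n = 41.13 kips; interior l_c = 2.5 − 0.8125 = 1.688 → r_n = 73.12 kips.
  R_n,bearing = 1·41.13 + 1·73.12 = 114.3 kips → 0.75 × 114.3 = 85.7 kips.
Bolt shear governs: 45.1 kips.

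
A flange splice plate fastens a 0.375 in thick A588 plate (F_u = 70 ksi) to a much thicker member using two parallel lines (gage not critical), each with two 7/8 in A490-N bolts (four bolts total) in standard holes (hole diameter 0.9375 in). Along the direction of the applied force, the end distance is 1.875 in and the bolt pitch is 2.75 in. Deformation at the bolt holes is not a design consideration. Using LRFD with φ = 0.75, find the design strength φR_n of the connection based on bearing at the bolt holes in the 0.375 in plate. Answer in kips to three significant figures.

Per bolt r_n = 1.5 l_c t F_u ≤ 3.0 d t F_u; upper limit = 3.0 × 0.875 × 0.375 × 70 = 68.91 kips.
Edge bolt: l_c = 1.875 − 0.9375/2 = 1.406 in → 1.5 × 1.406 × 0.375 × 70 = 55.37 → r_n = 55.37 kips.
Interior bolts: l_c = 2.75 − 0.9375 = 1.812 in → 1.5 × 1.812 × 0.375 × 70 = 71.37 → r_n = 68.91 kips.
R_n = 2 × 55.37 + 2 × 68.91 = 248.6 kips.
Design strength φR_n = 0.75 × 248.6 = 186 kips.

186 kips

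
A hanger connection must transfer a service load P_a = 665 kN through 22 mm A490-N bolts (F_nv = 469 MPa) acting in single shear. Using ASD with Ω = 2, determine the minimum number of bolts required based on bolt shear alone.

A_b = π·22²/4 = 380.1 mm².
Per-bolt allowable strength R_n/Ω = 469 × 380.1 × 1 / 1000 / 2 = 89.14 kN.
n ≥ 665 / 89.14 = 7.46 → use 8 bolts.

8 bolts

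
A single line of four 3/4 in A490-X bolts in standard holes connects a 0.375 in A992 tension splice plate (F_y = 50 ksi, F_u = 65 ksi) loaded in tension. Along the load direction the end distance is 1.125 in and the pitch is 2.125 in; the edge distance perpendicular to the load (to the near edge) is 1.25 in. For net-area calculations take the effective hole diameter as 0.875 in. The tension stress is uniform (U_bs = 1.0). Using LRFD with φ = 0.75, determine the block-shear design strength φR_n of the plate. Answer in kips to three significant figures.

Shear plane L_v = 1.125 + 3·2.125 = 7.5 in; A_gv = 7.5 × 0.375 = 2.812 in².
A_nv = (7.5 − 3.5·0.875) × 0.375 = 1.664 in².
A_nt = (1.25 − 0.5·0.875) × 0.375 = 0.3047 in².
0.6 F_u A_nv = 64.9 kips; 0.6 F_y A_gv = 84.38 kips → shear rupture governs the shear term.
R_n = 64.9 + 1.0 × 65 × 0.3047 = 84.7 kips.
Design strength φR_n = 0.75 × 84.7 = 63.5 kips.

63.5 kips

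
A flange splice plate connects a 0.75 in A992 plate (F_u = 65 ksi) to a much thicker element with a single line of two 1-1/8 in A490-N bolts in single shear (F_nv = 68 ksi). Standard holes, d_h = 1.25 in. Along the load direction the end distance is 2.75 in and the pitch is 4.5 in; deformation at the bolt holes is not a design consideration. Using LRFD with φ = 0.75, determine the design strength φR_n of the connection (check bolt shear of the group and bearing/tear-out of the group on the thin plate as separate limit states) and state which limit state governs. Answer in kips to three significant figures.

Bolt shear: A_b = π·1.125²/4 = 0.994 in²; R_n = 68 × 0.994 × 2 × 1 = 135.2 kips → 0.75 × 135.2 = 101 kips.
Bearing (1.5 l_c t F_u ≤ 3.0 d t F_u): upper limit = 3.0·1.125·0.75·65 = 164.5 kips.
  Edge l_c = 2.75 − 1.25/2 = 2.125 → r_n = 155.4 kips; interior l_c = 4.5 − 1.25 = 3.25 → r_n = 164.5 kips.
  R_n,bearing = 1·155.4 + 1·164.5 = 319.9 kips → 0.75 × 319.9 = 240 kips.
Bolt shear governs: 101 kips.

101 kips (bolt shear governs)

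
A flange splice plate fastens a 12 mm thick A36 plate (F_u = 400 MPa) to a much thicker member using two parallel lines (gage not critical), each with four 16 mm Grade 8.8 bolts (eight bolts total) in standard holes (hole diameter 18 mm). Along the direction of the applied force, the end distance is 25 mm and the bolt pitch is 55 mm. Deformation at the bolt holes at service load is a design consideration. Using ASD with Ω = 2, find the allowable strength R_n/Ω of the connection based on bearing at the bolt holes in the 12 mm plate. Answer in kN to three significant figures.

Per bolt r_n = 1.2 l_c t F_u ≤ 2.4 d t F_u; upper limit = 2.4 × 16 × 12 × 400 / 1000 = 184.3 kN.
Edge bolt: l_c = 25 − 18/2 = 16 mm → 1.2 × 16 × 12 × 400 / 1000 = 92.16 → r_n = 92.16 kN.
Interior bolts: l_c = 55 − 18 = 37 mm → 1.2 × 37 × 12 × 400 / 1000 = 213.1 → r_n = 184.3 kN.
R_n = 2 × 92.16 + 6 × 184.3 = 1290 kN.
Allowable strength R_n/Ω = 1290 / 2 = 645 kN.

645 kN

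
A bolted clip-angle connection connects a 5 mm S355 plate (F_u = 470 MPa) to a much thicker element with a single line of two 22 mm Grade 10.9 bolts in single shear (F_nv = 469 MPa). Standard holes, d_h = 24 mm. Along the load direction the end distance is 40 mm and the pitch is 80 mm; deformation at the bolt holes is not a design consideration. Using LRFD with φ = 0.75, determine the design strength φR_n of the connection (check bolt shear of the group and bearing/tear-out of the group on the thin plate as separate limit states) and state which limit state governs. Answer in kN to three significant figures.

Bolt shear: A_b = π·22²/4 = 380.1 mm²; R_n = 469 × 380.1 × 2 × 1 / 1000 = 356.6 kN → 0.75 × 356.6 = 267 kN.
Bearing (1.5 l_c t F_u ≤ 3.0 d t F_u): upper limit = 3.0·22·5·470 / 1000 = 155.1 kN.
  Edge l_c = 40 − 24/2 = 28 → r_n = 98.7 kN; interior l_c = 80 − 24 = 56 → r_n = 155.1 kN.
  R_n,bearing = 1·98.7 + 1·155.1 = 253.8 kN → 0.75 × 253.8 = 190 kN.
Bearing governs: 190 kN.

190 kN (bearing governs)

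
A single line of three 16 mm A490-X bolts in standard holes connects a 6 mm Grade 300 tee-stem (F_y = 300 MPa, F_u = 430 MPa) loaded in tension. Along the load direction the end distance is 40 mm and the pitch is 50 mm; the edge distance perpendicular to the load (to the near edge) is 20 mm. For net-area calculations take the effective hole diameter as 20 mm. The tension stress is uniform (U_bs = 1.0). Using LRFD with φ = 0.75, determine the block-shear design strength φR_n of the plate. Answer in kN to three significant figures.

124 kN

Shear plane L_v = 40 + 2·50 = 140 mm; A_gv = 140 × 6 = 840 mm².
A_nv = (140 − 2.5·20) × 6 = 540 mm².
A_nt = (20 − 0.5·20) × 6 = 60 mm².
0.6 F_u A_nv = 139.3 kN; 0.6 F_y A_gv = 151.2 kN → shear rupture governs the shear term.
R_n = 139.3 + 1.0 × 430 × 60 / 1000 = 165.1 kN.
Design strength φR_n = 0.75 × 165.1 = 124 kN.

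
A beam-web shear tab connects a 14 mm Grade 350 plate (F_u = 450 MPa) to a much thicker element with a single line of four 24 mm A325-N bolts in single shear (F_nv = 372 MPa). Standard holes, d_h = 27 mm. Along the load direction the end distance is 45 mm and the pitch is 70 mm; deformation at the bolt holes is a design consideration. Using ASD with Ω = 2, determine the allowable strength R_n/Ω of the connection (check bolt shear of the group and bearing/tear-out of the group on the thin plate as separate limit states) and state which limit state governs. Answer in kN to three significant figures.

Bolt shear: A_b = π·24²/4 = 452.4 mm²; R_n = 372 × 452.4 × 4 × 1 / 1000 = 673.2 kN → 673.2 / 2 = 337 kN.
Bearing (1.2 l_c t F_u ≤ 2.4 d t F_u): upper limit = 2.4·24·14·450 / 1000 = 362.9 kN.
  Edge l_c = 45 − 27/2 = 31.5 → r_n = 238.1 kN; interior l_c = 70 − 27 = 43 → r_n = 325.1 kN.
  R_n,bearing = 1·238.1 + 3·325.1 = 1213 kN → 1213 / 2 = 607 kN.
Bolt shear governs: 337 kN.

337 kN (bolt shear governs)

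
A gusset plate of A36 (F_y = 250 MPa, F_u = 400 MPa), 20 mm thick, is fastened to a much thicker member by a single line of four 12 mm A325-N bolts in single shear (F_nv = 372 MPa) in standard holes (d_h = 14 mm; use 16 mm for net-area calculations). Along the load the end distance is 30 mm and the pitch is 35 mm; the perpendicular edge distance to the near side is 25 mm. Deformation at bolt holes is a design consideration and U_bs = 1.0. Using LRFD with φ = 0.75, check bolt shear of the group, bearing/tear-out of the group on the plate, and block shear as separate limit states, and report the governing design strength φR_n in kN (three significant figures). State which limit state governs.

126 kN (bolt shear governs)

Bolt shear: A_b = π·12²/4 = 113.1 mm²; R_n = 372 × 113.1 × 4 × 1 / 1000 = 168.3 kN → 0.75 × 168.3 = 126 kN.
Bearing: edge l_c = 23, r_n = 220.8 kN; interior l_c = 21, r_n = 201.6 kN; R_n = 220.8 + 3·201.6 = 825.6 kN → 619 kN.
Block shear: A_gv = 2700, A_nv = 1580, A_nt = 340 mm²; R_n = min(0.6F_uA_nv, 0.6F_yA_gv) + U_bs·F_u·A_nt = 515.2 kN → 386 kN.
Bolt shear governs: 126 kN.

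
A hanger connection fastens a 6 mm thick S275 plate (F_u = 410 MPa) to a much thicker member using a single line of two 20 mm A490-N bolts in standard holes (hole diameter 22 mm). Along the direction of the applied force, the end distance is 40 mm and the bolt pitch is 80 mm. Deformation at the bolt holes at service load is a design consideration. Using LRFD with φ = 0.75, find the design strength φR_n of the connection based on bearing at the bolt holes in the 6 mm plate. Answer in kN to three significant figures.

Per bolt r_n = 1.2 l_c t F_u ≤ 2.4 d t F_u; upper limit = 2.4 × 20 × 6 × 410 / 1000 = 118.1 kN.
Edge bolt: l_c = 40 − 22/2 = 29 mm → 1.2 × 29 × 6 × 410 / 1000 = 85.61 → r_n = 85.61 kN.
Interior bolts: l_c = 80 − 22 = 58 mm → 1.2 × 58 × 6 × 410 / 1000 = 171.2 → r_n = 118.1 kN.
R_n = 1 × 85.61 + 1 × 118.1 = 203.7 kN.
Design strength φR_n = 0.75 × 203.7 = 153 kN.

153 kN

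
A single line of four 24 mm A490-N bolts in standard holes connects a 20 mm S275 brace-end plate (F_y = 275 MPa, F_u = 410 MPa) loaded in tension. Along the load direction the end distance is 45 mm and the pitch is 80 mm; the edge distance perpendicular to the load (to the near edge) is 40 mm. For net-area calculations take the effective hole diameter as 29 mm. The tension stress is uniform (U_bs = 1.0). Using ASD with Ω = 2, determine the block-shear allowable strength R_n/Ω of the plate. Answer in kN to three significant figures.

Shear plane L_v = 45 + 3·80 = 285 mm; A_gv = 285 × 20 = 5700 mm².
A_nv = (285 − 3.5·29) × 20 = 3670 mm².
A_nt = (40 − 0.5·29) × 20 = 510 mm².
0.6 F_u A_nv = 902.8 kN; 0.6 F_y A_gv = 940.5 kN → shear rupture governs the shear term.
R_n = 902.8 + 1.0 × 410 × 510 / 1000 = 1112 kN.
Allowable strength R_n/Ω = 1112 / 2 = 556 kN.

556 kN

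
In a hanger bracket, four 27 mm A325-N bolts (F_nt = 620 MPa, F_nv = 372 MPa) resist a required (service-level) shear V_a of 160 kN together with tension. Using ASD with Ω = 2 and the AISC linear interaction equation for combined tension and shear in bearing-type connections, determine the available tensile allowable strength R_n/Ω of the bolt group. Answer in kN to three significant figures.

656 kN

A_b = π·27²/4 = 572.6 mm²; f_rv = 160 × 1000 / (4 × 572.6) = 69.86 MPa.
F'_nt = 1.3 F_nt − (Ω F_nt / F_nv) f_rv = 1.3·620 − (2·620/372)·69.86 = 573.1 MPa, capped at F_nt → F'_nt = 573.1 MPa.
R_n = F'_nt · A_b · n = 573.1 × 572.6 × 4 / 1000 = 1313 kN.
Allowable strength R_n/Ω = 1313 / 2 = 656 kN.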